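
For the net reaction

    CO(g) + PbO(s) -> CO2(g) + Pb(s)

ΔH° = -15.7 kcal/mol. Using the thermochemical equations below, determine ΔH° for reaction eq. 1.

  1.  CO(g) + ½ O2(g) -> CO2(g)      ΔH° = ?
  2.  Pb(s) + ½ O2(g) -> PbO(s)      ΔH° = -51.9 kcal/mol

ΔH° = -67.6 kcal/mol

eq. 1 as written: contributes x
eq. 2 reversed: +51.9 kcal/mol
-15.7 = (+51.9) + x
x = (-15.7 − (+51.9)) / (1) = -67.6 kcal/mol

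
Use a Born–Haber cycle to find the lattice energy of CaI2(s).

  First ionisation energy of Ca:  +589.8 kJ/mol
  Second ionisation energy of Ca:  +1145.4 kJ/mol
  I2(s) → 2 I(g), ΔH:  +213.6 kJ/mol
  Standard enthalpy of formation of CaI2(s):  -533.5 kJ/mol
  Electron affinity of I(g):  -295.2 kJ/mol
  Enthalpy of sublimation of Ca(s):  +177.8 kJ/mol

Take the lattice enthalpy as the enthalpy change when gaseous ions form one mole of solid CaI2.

ΔHf° = 1·ΔHsub + 1·(ΣIE) + 1·D(I2) + 2·EA + U
-533.5 = 1·(+177.8) + 1·(+1735.2) + 1·(+213.6) + 2·(-295.2) + U
U = -533.5 − (+1536.2) = -2069.7 kJ/mol

U = -2069.7 kJ/mol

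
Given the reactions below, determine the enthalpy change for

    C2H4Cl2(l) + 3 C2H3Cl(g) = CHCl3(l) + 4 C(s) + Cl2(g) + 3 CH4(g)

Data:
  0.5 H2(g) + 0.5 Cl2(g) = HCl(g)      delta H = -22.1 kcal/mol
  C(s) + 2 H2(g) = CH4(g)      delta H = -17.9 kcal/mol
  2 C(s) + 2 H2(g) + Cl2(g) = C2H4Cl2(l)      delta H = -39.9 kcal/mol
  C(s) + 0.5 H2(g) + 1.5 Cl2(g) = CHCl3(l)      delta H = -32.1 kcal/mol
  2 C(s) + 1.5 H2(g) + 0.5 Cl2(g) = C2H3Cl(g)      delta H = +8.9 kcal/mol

delta H = -72.6 kcal/mol

equation 1: not needed.
equation 2 × 3: (3)·(-17.9) = -53.7 kcal/mol
equation 3 reversed: +39.9 kcal/mol
equation 4 as written: -32.1 kcal/mol
equation 5 reversed and × 3: (-3)·(+8.9) = -26.7 kcal/mol
delta H = (-53.7) + (+39.9) + (-32.1) + (-26.7) = -72.6 kcal/mol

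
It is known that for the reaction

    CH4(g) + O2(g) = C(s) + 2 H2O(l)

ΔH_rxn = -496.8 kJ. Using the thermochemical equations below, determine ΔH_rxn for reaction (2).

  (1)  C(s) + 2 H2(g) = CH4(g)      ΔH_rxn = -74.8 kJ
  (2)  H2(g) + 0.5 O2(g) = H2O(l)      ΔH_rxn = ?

ΔH_rxn = -285.8 kJ

(1) reversed: +74.8 kJ
(2) × 2: contributes 2·x
-496.8 = (+74.8) + 2·x
x = (-496.8 − (+74.8)) / (2) = -285.8 kJ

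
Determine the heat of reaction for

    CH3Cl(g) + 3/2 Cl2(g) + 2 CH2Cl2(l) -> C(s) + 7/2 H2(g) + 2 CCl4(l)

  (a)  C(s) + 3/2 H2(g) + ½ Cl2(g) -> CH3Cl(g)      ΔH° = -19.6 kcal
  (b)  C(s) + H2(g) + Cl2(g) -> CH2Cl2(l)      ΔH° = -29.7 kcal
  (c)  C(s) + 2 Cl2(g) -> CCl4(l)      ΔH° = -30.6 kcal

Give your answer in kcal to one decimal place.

ΔH° = 17.8 kcal

(a) reversed: +19.6 kcal
(b) reversed and × 2: (-2)·(-29.7) = +59.4 kcal
(c) × 2: (2)·(-30.6) = -61.2 kcal
Summing the manipulated equations, ΔH° = (-1)·(-19.6) + (-2)·(-29.7) + (2)·(-30.6) = 17.8 kcal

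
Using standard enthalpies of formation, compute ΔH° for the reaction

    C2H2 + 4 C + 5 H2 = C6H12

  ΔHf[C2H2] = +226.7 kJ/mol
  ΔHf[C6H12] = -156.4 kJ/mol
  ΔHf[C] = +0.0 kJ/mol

ΔH°rxn = Σ nΔHf°(products) − Σ nΔHf°(reactants).
Products: 1·(-156.4) = -156.4
Reactants: 1·(+226.7) + 4·(+0.0) + 5·(+0.0) = +226.7
ΔH° = (-156.4) − (+226.7) = -383.1 kJ/mol

ΔH° = -383.1 kJ/mol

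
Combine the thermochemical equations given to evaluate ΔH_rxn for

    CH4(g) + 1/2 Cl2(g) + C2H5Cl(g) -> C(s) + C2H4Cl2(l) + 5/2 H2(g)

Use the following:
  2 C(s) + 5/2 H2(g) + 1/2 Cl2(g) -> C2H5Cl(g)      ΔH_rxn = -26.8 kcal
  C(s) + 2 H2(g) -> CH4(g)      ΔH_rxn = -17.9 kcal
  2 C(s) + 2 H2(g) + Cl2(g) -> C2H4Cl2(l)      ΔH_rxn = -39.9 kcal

ΔH_rxn = 4.8 kcal

equation 1 reversed (reverse to put C2H5Cl(g) on the reactant side): +26.8 kcal
equation 2 reversed (CH4(g) must end up as a reactant): +17.9 kcal
equation 3 as written (C2H4Cl2(l) already on the product side): -39.9 kcal
Combining the equations, ΔH_rxn = (+26.8) + (+17.9) + (-39.9) = 4.8 kcal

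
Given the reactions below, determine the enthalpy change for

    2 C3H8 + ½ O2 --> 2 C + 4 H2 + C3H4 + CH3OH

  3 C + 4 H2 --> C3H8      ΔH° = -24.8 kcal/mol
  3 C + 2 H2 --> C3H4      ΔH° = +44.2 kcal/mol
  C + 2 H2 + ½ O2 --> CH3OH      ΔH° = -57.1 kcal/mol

ΔH° = 36.7 kcal/mol

equation 1 reversed and × 2: (-2)·(-24.8) = +49.6 kcal/mol
equation 2 as written: +44.2 kcal/mol
equation 3 as written: -57.1 kcal/mol
Combining the equations, ΔH° = (-2)·(-24.8) + (1)·(+44.2) + (1)·(-57.1) = 36.7 kcal/mol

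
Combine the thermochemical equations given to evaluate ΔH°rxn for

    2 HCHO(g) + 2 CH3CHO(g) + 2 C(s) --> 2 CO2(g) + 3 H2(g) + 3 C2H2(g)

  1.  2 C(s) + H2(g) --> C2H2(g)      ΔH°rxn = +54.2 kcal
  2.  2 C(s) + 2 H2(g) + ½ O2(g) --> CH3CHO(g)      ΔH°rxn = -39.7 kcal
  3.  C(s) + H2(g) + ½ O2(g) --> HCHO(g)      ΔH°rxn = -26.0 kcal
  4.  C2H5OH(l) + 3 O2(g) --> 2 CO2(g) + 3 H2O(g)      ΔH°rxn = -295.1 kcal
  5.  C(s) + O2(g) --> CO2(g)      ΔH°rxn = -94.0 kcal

eq. 1 × 3 (×3 to match 3 C2H2(g) in the target): (3)·(+54.2) = +162.6 kcal
eq. 2 reversed and × 2 (reverse to put CH3CHO(g) on the reactant side; scale by 2 for the 2 CH3CHO(g)): (-2)·(-39.7) = +79.4 kcal
eq. 3 reversed and × 2 (HCHO(g) must end up as a reactant; scale by 2 for the 2 HCHO(g)): (-2)·(-26.0) = +52.0 kcal
eq. 4: not needed (H2O(g) appears nowhere else).
eq. 5 × 2: (2)·(-94.0) = -188.0 kcal
Since enthalpy is a state function, ΔH°rxn = (+162.6) + (+79.4) + (+52.0) + (-188.0) = 106.0 kcal

ΔH°rxn = 106.0 kcal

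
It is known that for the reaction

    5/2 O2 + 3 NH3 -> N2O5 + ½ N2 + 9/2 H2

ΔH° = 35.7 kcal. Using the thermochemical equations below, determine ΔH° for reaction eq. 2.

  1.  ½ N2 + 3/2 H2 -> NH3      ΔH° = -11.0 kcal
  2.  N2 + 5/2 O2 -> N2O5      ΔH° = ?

eq. 1 reversed and × 3 (NH3 must end up as a reactant; scale by 3 for the 3 NH3): (-3)·(-11.0) = +33.0 kcal
eq. 2 as written (N2O5 already on the product side): contributes x
+35.7 = (+33.0) + x
x = (+35.7 − (+33.0)) / (1) = 2.7 kcal

ΔH° = 2.7 kcal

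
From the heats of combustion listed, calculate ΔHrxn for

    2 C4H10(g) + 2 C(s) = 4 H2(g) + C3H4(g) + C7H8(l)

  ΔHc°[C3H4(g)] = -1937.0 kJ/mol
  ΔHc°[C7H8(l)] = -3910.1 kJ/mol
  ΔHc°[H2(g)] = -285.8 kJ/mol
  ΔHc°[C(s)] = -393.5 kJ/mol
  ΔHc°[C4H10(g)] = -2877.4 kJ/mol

Using ΔH = Σ nΔHc°(reactants) − Σ nΔHc°(products):
= [2·(-2877.4) + 2·(-393.5)] − [4·(-285.8) + 1·(-1937.0) + 1·(-3910.1)]
= 448.5 kJ/mol

ΔHrxn = 448.5 kJ/mol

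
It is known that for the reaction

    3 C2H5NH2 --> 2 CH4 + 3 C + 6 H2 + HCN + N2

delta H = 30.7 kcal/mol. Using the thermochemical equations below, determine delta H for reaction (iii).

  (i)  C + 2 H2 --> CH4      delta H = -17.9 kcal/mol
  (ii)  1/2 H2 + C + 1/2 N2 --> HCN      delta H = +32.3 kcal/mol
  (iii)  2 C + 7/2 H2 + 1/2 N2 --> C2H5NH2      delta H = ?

delta H = -11.4 kcal/mol

(i) × 2: (2)·(-17.9) = -35.8 kcal/mol
(ii) as written: +32.3 kcal/mol
(iii) reversed and × 3: contributes −3·x
+30.7 = (-35.8) + (+32.3) − 3·x
x = (+30.7 − (-3.5)) / (-3) = -11.4 kcal/mol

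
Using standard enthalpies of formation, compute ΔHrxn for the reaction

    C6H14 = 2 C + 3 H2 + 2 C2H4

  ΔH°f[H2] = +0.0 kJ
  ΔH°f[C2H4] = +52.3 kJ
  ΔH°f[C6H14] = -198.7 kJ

Products: 2·(+0.0) + 3·(+0.0) + 2·(+52.3) = +104.6
Reactants: 1·(-198.7) = -198.7
ΔHrxn = (+104.6) − (-198.7) = 303.3 kJ

ΔHrxn = 303.3 kJ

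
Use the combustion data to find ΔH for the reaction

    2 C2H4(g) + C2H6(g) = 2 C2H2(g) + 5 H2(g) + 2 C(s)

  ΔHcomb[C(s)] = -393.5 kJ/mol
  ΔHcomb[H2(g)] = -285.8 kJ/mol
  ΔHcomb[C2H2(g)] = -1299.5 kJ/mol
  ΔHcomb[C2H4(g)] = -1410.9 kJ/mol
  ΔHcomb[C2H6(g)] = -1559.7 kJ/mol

ΔH = 433.5 kJ/mol

With combustion enthalpies, reactants minus products:
= [2·(-1410.9) + 1·(-1559.7)] − [2·(-1299.5) + 5·(-285.8) + 2·(-393.5)]
= 433.5 kJ/mol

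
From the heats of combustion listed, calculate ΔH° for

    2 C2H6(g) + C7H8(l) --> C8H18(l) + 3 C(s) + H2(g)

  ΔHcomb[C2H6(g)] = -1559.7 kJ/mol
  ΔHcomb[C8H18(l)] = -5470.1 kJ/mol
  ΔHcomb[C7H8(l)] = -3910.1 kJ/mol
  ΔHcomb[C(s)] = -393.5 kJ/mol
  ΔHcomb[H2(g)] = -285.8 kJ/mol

Using ΔH = Σ nΔHc°(reactants) − Σ nΔHc°(products):
= [2·(-1559.7) + 1·(-3910.1)] − [1·(-5470.1) + 3·(-393.5) + 1·(-285.8)]
= -93.1 kJ/mol

ΔH° = -93.1 kJ/mol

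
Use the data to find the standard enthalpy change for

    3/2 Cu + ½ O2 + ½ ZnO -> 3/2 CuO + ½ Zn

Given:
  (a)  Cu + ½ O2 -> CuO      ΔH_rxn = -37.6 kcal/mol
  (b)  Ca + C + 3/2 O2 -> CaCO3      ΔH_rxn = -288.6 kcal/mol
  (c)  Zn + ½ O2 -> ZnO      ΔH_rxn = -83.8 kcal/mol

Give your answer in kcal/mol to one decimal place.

ΔH_rxn = -14.5 kcal/mol

(a) × 3/2 (×3/2 to match 3/2 CuO in the target): (3/2)·(-37.6) = -56.4 kcal/mol
(b): not needed (Ca appears nowhere else).
(c) reversed and × 1/2 (ZnO must end up as a reactant; ×1/2 to match 1/2 ZnO in the target): (-1/2)·(-83.8) = +41.9 kcal/mol
ΔH_rxn = (-56.4) + (+41.9) = -14.5 kcal/mol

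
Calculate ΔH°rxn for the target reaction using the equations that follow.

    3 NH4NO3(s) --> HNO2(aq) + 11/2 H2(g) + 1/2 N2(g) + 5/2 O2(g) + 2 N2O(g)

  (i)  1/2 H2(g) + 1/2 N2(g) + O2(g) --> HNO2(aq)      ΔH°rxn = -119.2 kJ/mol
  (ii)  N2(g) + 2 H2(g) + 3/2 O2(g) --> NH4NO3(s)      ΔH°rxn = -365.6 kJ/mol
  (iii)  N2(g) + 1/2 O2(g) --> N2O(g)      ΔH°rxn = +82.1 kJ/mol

(i) as written (HNO2(aq) already on the product side): -119.2 kJ/mol
(ii) reversed and × 3 (NH4NO3(s) must end up as a reactant; ×3 to match 3 NH4NO3(s) in the target): (-3)·(-365.6) = +1096.8 kJ/mol
(iii) × 2 (scale by 2 for the 2 N2O(g)): (2)·(+82.1) = +164.2 kJ/mol
ΔH°rxn = (-119.2) + (+1096.8) + (+164.2) = 1141.8 kJ/mol

ΔH°rxn = 1141.8 kJ/mol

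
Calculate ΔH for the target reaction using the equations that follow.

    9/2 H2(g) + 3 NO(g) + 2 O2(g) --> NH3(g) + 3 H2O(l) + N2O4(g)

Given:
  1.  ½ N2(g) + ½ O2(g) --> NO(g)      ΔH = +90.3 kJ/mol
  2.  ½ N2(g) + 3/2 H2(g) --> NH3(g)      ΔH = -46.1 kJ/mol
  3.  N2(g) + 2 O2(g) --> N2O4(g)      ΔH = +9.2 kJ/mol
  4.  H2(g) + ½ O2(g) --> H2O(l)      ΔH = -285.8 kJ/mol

eq. 1 reversed and × 3 (NO(g) must end up as a reactant; ×3 to match 3 NO(g) in the target): (-3)·(+90.3) = -270.9 kJ/mol
eq. 2 as written (NH3(g) already on the product side): -46.1 kJ/mol
eq. 3 as written (N2O4(g) already on the product side): +9.2 kJ/mol
eq. 4 × 3 (×3 to match 3 H2O(l) in the target): (3)·(-285.8) = -857.4 kJ/mol
ΔH = (-3)·(+90.3) + (1)·(-46.1) + (1)·(+9.2) + (3)·(-285.8) = -1165.2 kJ/mol

ΔH = -1165.2 kJ/mol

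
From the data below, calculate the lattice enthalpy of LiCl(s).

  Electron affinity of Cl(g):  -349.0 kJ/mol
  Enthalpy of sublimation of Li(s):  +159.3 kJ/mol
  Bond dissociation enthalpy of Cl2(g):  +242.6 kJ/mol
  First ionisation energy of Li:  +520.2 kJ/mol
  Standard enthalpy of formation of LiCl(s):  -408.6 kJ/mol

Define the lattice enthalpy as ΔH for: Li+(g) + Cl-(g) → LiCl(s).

U = -860.4 kJ/mol

ΔHf° = 1·ΔHsub + 1·(ΣIE) + 1/2·D(Cl2) + 1·EA + U
-408.6 = 1·(+159.3) + 1·(+520.2) + 1/2·(+242.6) + 1·(-349.0) + U
U = -408.6 − (+451.8) = -860.4 kJ/mol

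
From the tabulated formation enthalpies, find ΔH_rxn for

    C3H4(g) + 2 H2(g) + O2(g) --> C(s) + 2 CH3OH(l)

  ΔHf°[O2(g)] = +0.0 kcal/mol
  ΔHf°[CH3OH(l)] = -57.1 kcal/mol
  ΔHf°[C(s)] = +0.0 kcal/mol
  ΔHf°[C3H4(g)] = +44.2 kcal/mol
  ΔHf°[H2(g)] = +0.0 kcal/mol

Products: 1·(+0.0) + 2·(-57.1) = -114.2
Reactants: 1·(+44.2) + 2·(+0.0) + 1·(+0.0) = +44.2
ΔH_rxn = (-114.2) − (+44.2) = -158.4 kcal/mol

ΔH_rxn = -158.4 kcal/mol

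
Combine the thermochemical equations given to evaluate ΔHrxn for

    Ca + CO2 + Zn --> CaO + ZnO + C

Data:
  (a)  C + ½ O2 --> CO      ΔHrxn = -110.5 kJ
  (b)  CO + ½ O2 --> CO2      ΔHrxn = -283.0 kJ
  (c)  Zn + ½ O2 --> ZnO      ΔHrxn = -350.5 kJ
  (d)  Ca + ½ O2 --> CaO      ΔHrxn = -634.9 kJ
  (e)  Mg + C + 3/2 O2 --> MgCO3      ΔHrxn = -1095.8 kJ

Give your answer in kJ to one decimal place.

ΔHrxn = -591.9 kJ

(a) reversed: +110.5 kJ
(b) reversed: +283.0 kJ
(c) as written: -350.5 kJ
(d) as written: -634.9 kJ
(e): not needed.
Since enthalpy is a state function, ΔHrxn = (-1)·(-110.5) + (-1)·(-283.0) + (1)·(-350.5) + (1)·(-634.9) = -591.9 kJ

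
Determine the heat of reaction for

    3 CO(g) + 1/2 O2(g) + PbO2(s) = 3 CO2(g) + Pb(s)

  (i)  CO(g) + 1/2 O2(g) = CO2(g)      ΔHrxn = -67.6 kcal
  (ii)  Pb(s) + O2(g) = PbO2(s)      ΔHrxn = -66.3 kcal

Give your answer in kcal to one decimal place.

ΔHrxn = -136.5 kcal

(i) × 3: (3)·(-67.6) = -202.8 kcal
(ii) reversed: +66.3 kcal
Since enthalpy is a state function, ΔHrxn = (-202.8) + (+66.3) = -136.5 kcal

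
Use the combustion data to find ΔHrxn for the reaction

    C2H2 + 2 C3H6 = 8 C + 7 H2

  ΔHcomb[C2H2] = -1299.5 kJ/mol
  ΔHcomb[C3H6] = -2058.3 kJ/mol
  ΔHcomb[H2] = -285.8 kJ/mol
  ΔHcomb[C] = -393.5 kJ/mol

With combustion enthalpies, reactants minus products:
= [1·(-1299.5) + 2·(-2058.3)] − [8·(-393.5) + 7·(-285.8)]
= -267.5 kJ/mol

ΔHrxn = -267.5 kJ/mol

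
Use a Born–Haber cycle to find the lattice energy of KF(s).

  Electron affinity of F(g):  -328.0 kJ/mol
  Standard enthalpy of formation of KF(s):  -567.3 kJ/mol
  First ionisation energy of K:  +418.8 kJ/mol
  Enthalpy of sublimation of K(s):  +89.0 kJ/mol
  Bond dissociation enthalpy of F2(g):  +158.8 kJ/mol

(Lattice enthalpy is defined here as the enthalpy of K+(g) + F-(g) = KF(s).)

ΔHf° = 1·ΔHsub + 1·(ΣIE) + 1/2·D(F2) + 1·EA + U
-567.3 = 1·(+89.0) + 1·(+418.8) + 1/2·(+158.8) + 1·(-328.0) + U
U = -567.3 − (+259.2) = -826.5 kJ/mol

U = -826.5 kJ/mol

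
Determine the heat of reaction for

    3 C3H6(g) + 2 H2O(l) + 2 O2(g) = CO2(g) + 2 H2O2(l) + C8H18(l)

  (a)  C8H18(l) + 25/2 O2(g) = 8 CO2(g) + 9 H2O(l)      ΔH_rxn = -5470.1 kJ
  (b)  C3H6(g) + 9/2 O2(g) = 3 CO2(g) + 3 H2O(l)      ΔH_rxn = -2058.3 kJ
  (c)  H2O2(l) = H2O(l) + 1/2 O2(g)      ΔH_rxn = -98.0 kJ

(a) reversed (C8H18(l) must end up as a product): +5470.1 kJ
(b) × 3 (×3 to match 3 C3H6(g) in the target): (3)·(-2058.3) = -6174.9 kJ
(c) reversed and × 2 (H2O2(l) must end up as a product; ×2 to match 2 H2O2(l) in the target): (-2)·(-98.0) = +196.0 kJ
ΔH_rxn = (+5470.1) + (-6174.9) + (+196.0) = -508.8 kJ

ΔH_rxn = -508.8 kJ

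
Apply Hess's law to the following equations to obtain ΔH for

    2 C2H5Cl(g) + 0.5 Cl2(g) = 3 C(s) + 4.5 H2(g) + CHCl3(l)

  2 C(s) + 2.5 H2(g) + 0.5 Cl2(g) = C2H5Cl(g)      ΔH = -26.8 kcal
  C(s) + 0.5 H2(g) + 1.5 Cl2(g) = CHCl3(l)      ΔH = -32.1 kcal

ΔH = 21.5 kcal

equation 1 reversed and × 2: (-2)·(-26.8) = +53.6 kcal
equation 2 as written: -32.1 kcal
Summing the manipulated equations, ΔH = (+53.6) + (-32.1) = 21.5 kcal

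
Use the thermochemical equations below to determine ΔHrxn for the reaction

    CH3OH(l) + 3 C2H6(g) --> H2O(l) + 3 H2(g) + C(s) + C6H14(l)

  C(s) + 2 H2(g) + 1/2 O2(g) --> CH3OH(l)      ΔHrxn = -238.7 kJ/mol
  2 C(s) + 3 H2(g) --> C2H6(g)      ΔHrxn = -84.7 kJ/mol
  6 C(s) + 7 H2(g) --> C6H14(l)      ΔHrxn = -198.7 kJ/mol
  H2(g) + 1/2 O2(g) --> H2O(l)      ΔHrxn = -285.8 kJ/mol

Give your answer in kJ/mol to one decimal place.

ΔHrxn = 8.3 kJ/mol

equation 1 reversed: +238.7 kJ/mol
equation 2 reversed and × 3: (-3)·(-84.7) = +254.1 kJ/mol
equation 3 as written: -198.7 kJ/mol
equation 4 as written: -285.8 kJ/mol
Summing the manipulated equations, ΔHrxn = (+238.7) + (+254.1) + (-198.7) + (-285.8) = 8.3 kJ/mol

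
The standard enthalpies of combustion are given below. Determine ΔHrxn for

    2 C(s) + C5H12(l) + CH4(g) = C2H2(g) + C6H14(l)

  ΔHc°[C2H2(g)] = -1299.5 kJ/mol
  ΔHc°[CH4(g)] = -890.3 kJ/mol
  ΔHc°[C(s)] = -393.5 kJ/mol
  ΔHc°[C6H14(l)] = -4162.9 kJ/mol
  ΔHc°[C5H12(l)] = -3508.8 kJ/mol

ΔHrxn = 276.3 kJ/mol

With combustion enthalpies, reactants minus products:
= [2·(-393.5) + 1·(-3508.8) + 1·(-890.3)] − [1·(-1299.5) + 1·(-4162.9)]
= 276.3 kJ/mol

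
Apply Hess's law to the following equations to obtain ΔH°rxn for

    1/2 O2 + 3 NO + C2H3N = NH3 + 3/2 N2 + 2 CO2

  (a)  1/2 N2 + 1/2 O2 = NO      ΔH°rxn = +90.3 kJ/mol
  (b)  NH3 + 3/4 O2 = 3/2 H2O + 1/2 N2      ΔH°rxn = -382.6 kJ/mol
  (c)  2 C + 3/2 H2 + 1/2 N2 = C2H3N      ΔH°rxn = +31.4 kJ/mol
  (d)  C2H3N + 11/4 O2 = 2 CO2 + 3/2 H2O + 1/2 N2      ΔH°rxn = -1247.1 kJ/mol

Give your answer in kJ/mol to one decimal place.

ΔH°rxn = -1135.4 kJ/mol

(a) reversed and × 3: (-3)·(+90.3) = -270.9 kJ/mol
(b) reversed: +382.6 kJ/mol
(c): not needed.
(d) as written: -1247.1 kJ/mol
Summing the manipulated equations, ΔH°rxn = (-3)·(+90.3) + (-1)·(-382.6) + (1)·(-1247.1) = -1135.4 kJ/mol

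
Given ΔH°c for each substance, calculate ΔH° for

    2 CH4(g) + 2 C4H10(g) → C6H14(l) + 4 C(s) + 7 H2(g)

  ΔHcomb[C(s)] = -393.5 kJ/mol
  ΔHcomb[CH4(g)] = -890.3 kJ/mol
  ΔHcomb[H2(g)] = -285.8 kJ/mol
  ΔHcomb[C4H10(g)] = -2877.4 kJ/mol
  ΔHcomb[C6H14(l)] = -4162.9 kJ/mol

ΔH° = 202.1 kJ/mol

With combustion enthalpies, reactants minus products:
= [2·(-890.3) + 2·(-2877.4)] − [1·(-4162.9) + 4·(-393.5) + 7·(-285.8)]
= 202.1 kJ/mol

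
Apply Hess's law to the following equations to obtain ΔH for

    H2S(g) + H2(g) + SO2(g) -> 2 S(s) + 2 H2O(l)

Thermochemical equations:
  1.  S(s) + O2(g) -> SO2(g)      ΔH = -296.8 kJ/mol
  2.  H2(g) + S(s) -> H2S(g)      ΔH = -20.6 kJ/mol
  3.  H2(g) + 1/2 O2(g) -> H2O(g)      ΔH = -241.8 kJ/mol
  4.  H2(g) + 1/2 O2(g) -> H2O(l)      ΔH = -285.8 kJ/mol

ΔH = -254.2 kJ/mol

eq. 1 reversed: +296.8 kJ/mol
eq. 2 reversed: +20.6 kJ/mol
eq. 3: not needed.
eq. 4 × 2: (2)·(-285.8) = -571.6 kJ/mol
ΔH = (-1)·(-296.8) + (-1)·(-20.6) + (2)·(-285.8) = -254.2 kJ/mol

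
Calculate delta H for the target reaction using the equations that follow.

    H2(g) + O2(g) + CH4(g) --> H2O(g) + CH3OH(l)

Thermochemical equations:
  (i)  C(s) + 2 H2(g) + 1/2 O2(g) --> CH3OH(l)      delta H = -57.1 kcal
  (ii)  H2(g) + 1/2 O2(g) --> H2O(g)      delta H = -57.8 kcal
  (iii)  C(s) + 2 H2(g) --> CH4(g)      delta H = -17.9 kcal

(i) as written (CH3OH(l) already on the product side): -57.1 kcal
(ii) as written (H2O(g) already on the product side): -57.8 kcal
(iii) reversed (CH4(g) must end up as a reactant): +17.9 kcal
delta H = (1)·(-57.1) + (1)·(-57.8) + (-1)·(-17.9) = -97.0 kcal

delta H = -97.0 kcal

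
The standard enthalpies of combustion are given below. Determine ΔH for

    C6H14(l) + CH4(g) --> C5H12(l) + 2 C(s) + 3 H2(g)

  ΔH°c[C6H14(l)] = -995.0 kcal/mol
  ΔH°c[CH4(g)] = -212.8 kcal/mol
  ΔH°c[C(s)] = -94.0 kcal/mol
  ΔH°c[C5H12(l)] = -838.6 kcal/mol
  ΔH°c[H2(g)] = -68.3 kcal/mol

ΔH = 23.7 kcal/mol

Using ΔH = Σ nΔHc°(reactants) − Σ nΔHc°(products):
= [1·(-995.0) + 1·(-212.8)] − [1·(-838.6) + 2·(-94.0) + 3·(-68.3)]
= 23.7 kcal/mol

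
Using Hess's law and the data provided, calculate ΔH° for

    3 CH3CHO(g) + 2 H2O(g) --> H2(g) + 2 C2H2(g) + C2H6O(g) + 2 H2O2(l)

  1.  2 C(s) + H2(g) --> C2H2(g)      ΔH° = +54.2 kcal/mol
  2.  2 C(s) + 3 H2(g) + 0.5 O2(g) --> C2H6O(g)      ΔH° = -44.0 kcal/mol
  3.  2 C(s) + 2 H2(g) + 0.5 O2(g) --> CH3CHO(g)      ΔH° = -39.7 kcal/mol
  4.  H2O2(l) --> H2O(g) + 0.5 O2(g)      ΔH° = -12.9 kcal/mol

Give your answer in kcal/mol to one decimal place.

eq. 1 × 2: (2)·(+54.2) = +108.4 kcal/mol
eq. 2 as written: -44.0 kcal/mol
eq. 3 reversed and × 3: (-3)·(-39.7) = +119.1 kcal/mol
eq. 4 reversed and × 2: (-2)·(-12.9) = +25.8 kcal/mol
Summing the manipulated equations, ΔH° = (2)·(+54.2) + (1)·(-44.0) + (-3)·(-39.7) + (-2)·(-12.9) = 209.3 kcal/mol

ΔH° = 209.3 kcal/mol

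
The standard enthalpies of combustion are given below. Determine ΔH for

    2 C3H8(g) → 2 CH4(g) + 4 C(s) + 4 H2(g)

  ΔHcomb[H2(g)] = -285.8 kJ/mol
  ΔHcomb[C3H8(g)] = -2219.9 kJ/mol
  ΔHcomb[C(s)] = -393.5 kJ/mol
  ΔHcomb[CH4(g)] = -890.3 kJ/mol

ΔH = 58.0 kJ/mol

With combustion enthalpies, reactants minus products:
= [2·(-2219.9)] − [2·(-890.3) + 4·(-393.5) + 4·(-285.8)]
= 58.0 kJ/mol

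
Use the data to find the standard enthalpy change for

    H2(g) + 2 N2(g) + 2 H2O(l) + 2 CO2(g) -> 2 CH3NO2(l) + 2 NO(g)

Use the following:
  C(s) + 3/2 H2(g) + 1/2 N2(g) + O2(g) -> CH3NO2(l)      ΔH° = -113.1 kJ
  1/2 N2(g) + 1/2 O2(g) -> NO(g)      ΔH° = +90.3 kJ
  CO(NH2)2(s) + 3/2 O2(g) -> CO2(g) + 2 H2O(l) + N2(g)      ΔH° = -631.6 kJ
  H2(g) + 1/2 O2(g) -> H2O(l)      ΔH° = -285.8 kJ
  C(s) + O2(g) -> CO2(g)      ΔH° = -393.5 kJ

equation 1 × 2: (2)·(-113.1) = -226.2 kJ
equation 2 × 2: (2)·(+90.3) = +180.6 kJ
equation 3: not needed.
equation 4 reversed and × 2: (-2)·(-285.8) = +571.6 kJ
equation 5 reversed and × 2: (-2)·(-393.5) = +787.0 kJ
Summing the manipulated equations, ΔH° = (-226.2) + (+180.6) + (+571.6) + (+787.0) = 1313.0 kJ

ΔH° = 1313.0 kJ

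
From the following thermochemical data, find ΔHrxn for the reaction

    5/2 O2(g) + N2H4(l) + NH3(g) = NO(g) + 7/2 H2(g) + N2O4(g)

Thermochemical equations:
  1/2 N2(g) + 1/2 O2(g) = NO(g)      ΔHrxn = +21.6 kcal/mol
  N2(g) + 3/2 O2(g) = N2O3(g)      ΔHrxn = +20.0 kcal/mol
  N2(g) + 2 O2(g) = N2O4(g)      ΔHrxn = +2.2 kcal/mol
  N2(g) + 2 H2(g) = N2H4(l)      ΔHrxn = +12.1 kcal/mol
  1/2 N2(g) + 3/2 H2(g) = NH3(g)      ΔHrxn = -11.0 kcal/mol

equation 1 as written (NO(g) already on the product side): +21.6 kcal/mol
equation 2: not needed (N2O3(g) appears nowhere else).
equation 3 as written (N2O4(g) already on the product side): +2.2 kcal/mol
equation 4 reversed (reverse to put N2H4(l) on the reactant side): -12.1 kcal/mol
equation 5 reversed (NH3(g) must end up as a reactant): +11.0 kcal/mol
Summing the manipulated equations, ΔHrxn = (1)·(+21.6) + (1)·(+2.2) + (-1)·(+12.1) + (-1)·(-11.0) = 22.7 kcal/mol

ΔHrxn = 22.7 kcal/mol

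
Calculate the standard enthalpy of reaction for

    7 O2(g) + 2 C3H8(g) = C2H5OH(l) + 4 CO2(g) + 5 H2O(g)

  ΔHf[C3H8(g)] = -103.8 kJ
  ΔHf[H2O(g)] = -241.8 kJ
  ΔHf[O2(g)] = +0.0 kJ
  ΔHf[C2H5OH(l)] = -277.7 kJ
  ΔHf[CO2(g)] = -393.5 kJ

Products: 1·(-277.7) + 4·(-393.5) + 5·(-241.8) = -3060.7
Reactants: 7·(+0.0) + 2·(-103.8) = -207.6
ΔHrxn = (-3060.7) − (-207.6) = -2853.1 kJ

ΔHrxn = -2853.1 kJ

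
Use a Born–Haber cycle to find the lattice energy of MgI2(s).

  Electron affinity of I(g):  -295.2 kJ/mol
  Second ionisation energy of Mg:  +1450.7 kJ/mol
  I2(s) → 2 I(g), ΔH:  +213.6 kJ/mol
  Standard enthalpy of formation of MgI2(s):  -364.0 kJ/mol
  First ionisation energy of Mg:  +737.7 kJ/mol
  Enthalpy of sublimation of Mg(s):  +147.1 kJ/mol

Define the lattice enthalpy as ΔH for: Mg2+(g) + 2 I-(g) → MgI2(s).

ΔHf° = 1·ΔHsub + 1·(ΣIE) + 1·D(I2) + 2·EA + U
-364.0 = 1·(+147.1) + 1·(+2188.4) + 1·(+213.6) + 2·(-295.2) + U
U = -364.0 − (+1958.7) = -2322.7 kJ/mol

U = -2322.7 kJ/mol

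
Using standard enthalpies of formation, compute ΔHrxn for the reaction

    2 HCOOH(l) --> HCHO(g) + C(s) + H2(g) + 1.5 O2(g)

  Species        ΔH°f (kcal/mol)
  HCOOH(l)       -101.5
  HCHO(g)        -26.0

ΔHrxn = 177.0 kcal/mol

ΔH°rxn = Σ nΔHf°(products) − Σ nΔHf°(reactants).
Products: 1·(-26.0) + 1·(+0.0) + 1·(+0.0) + 3/2·(+0.0) = -26.0
Reactants: 2·(-101.5) = -203.0
ΔHrxn = (-26.0) − (-203.0) = 177.0 kcal/mol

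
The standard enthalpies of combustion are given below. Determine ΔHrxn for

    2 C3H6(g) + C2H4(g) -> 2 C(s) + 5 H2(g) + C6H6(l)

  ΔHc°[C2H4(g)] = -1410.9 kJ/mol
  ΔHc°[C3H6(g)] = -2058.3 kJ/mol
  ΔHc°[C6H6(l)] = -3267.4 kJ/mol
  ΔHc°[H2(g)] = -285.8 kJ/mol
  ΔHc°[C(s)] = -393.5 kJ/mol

ΔHrxn = -44.1 kJ/mol

Using ΔH = Σ nΔHc°(reactants) − Σ nΔHc°(products):
= [2·(-2058.3) + 1·(-1410.9)] − [2·(-393.5) + 5·(-285.8) + 1·(-3267.4)]
= -44.1 kJ/mol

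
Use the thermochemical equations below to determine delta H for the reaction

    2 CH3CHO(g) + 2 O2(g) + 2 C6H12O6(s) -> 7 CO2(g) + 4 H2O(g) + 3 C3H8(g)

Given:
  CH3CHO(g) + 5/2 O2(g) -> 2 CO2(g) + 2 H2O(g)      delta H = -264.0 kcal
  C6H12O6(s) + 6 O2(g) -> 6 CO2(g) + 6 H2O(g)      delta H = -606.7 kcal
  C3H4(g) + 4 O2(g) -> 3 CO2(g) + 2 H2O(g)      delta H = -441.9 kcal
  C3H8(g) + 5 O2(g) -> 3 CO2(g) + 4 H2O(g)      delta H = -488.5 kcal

delta H = -275.9 kcal

equation 1 × 2: (2)·(-264.0) = -528.0 kcal
equation 2 × 2: (2)·(-606.7) = -1213.4 kcal
equation 3: not needed.
equation 4 reversed and × 3: (-3)·(-488.5) = +1465.5 kcal
Since enthalpy is a state function, delta H = (-528.0) + (-1213.4) + (+1465.5) = -275.9 kcal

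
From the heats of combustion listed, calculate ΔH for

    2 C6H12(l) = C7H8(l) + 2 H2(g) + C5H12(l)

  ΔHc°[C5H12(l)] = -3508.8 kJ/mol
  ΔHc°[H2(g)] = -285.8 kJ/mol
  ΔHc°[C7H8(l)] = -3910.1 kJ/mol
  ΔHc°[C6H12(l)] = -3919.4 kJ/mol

Using ΔH = Σ nΔHc°(reactants) − Σ nΔHc°(products):
= [2·(-3919.4)] − [1·(-3910.1) + 2·(-285.8) + 1·(-3508.8)]
= 151.7 kJ/mol

ΔH = 151.7 kJ/mol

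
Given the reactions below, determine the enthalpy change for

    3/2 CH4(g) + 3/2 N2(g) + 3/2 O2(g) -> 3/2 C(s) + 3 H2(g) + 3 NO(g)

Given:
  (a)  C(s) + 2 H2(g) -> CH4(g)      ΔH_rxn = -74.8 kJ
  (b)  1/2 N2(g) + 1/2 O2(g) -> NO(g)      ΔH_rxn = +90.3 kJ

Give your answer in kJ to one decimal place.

(a) reversed and × 3/2 (reverse to put CH4(g) on the reactant side; ×3/2 to match 3/2 CH4(g) in the target): (-3/2)·(-74.8) = +112.2 kJ
(b) × 3 (×3 to match 3 NO(g) in the target): (3)·(+90.3) = +270.9 kJ
By Hess's law, ΔH_rxn = (+112.2) + (+270.9) = 383.1 kJ

ΔH_rxn = 383.1 kJ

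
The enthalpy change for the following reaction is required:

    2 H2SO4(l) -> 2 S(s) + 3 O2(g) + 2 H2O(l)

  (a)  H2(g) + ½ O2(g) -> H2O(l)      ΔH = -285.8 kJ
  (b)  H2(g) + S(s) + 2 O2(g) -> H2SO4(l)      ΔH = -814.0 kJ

ΔH = 1056.4 kJ

(a) × 2 (scale by 2 for the 2 H2O(l)): (2)·(-285.8) = -571.6 kJ
(b) reversed and × 2 (reverse to put H2SO4(l) on the reactant side; ×2 to match 2 H2SO4(l) in the target): (-2)·(-814.0) = +1628.0 kJ
Since enthalpy is a state function, ΔH = (2)·(-285.8) + (-2)·(-814.0) = 1056.4 kJ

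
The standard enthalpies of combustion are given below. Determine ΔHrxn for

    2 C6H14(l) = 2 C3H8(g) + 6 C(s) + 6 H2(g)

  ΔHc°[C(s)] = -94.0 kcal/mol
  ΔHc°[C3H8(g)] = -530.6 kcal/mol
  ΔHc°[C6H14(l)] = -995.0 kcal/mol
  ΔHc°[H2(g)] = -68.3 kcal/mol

Using ΔH = Σ nΔHc°(reactants) − Σ nΔHc°(products):
= [2·(-995.0)] − [2·(-530.6) + 6·(-94.0) + 6·(-68.3)]
= 45.0 kcal/mol

ΔHrxn = 45.0 kcal/mol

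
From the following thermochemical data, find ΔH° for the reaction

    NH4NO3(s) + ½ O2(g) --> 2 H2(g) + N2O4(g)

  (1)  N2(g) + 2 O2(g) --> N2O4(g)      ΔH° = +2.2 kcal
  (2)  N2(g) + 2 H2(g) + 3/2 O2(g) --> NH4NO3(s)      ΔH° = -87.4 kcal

(1) as written (N2O4(g) already on the product side): +2.2 kcal
(2) reversed (reverse to put NH4NO3(s) on the reactant side): +87.4 kcal
ΔH° = (1)·(+2.2) + (-1)·(-87.4) = 89.6 kcal

ΔH° = 89.6 kcal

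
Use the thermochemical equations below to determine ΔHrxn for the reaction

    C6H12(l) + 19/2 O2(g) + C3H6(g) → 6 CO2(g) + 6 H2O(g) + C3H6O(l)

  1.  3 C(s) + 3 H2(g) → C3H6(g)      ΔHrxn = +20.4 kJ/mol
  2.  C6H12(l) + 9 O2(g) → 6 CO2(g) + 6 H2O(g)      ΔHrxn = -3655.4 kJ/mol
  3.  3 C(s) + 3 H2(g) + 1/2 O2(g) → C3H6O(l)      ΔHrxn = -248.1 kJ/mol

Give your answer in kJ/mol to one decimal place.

eq. 1 reversed: -20.4 kJ/mol
eq. 2 as written: -3655.4 kJ/mol
eq. 3 as written: -248.1 kJ/mol
By Hess's law, ΔHrxn = (-1)·(+20.4) + (1)·(-3655.4) + (1)·(-248.1) = -3923.9 kJ/mol

ΔHrxn = -3923.9 kJ/mol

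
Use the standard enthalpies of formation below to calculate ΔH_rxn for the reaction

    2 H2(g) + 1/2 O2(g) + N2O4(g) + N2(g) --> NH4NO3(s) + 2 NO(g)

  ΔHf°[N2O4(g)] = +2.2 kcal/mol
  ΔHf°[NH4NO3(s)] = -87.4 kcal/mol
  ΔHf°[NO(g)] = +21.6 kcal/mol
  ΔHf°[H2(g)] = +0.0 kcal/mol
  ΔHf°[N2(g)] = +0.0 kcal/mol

ΔH_rxn = -46.4 kcal/mol

ΔH°rxn = Σ nΔHf°(products) − Σ nΔHf°(reactants).
Products: 1·(-87.4) + 2·(+21.6) = -44.2
Reactants: 2·(+0.0) + 1/2·(+0.0) + 1·(+2.2) + 1·(+0.0) = +2.2
ΔH_rxn = (-44.2) − (+2.2) = -46.4 kcal/mol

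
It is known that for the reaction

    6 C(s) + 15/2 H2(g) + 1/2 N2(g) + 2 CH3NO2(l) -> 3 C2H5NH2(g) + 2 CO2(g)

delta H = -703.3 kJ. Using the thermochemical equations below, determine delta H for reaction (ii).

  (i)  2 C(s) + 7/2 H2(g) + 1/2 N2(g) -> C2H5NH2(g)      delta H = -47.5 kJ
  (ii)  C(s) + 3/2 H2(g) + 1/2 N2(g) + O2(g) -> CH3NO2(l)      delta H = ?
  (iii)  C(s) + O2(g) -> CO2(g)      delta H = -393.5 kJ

delta H = -113.1 kJ

(i) × 3 (×3 to match 3 C2H5NH2(g) in the target): (3)·(-47.5) = -142.5 kJ
(ii) reversed and × 2 (reverse to put CH3NO2(l) on the reactant side; ×2 to match 2 CH3NO2(l) in the target): contributes −2·x
(iii) × 2 (scale by 2 for the 2 CO2(g)): (2)·(-393.5) = -787.0 kJ
-703.3 = (-142.5) + (-787.0) − 2·x
x = (-703.3 − (-929.5)) / (-2) = -113.1 kJ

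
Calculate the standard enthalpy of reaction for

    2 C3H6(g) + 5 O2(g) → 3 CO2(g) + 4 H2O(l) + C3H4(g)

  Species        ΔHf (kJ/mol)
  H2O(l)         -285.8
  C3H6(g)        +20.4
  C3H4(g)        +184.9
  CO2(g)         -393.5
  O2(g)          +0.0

ΔH°rxn = -2179.6 kJ/mol

ΔH°rxn = Σ nΔHf°(products) − Σ nΔHf°(reactants).
Products: 3·(-393.5) + 4·(-285.8) + 1·(+184.9) = -2138.8
Reactants: 2·(+20.4) + 5·(+0.0) = +40.8
ΔH°rxn = (-2138.8) − (+40.8) = -2179.6 kJ/mol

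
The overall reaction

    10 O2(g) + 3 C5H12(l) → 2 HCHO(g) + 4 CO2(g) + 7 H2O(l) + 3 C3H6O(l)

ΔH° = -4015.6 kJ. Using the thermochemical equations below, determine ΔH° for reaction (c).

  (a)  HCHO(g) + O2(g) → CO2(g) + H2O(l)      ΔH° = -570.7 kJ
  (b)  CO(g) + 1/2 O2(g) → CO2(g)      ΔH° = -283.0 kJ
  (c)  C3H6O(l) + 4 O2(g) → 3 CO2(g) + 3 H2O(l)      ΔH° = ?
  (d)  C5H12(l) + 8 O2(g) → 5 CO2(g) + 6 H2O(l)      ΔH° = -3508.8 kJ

ΔH° = -1789.8 kJ

(a) reversed and × 2: (-2)·(-570.7) = +1141.4 kJ
(b): not needed.
(c) reversed and × 3: contributes −3·x
(d) × 3: (3)·(-3508.8) = -10526.4 kJ
-4015.6 = (+1141.4) + (-10526.4) − 3·x
x = (-4015.6 − (-9385.0)) / (-3) = -1789.8 kJ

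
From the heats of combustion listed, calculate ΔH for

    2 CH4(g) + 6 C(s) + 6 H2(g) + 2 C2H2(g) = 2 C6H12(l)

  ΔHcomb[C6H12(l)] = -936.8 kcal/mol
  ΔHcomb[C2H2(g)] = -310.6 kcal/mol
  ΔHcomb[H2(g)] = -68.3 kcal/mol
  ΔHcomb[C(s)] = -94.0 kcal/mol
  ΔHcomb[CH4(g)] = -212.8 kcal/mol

ΔH = -147.0 kcal/mol

With combustion enthalpies, reactants minus products:
= [2·(-212.8) + 6·(-94.0) + 6·(-68.3) + 2·(-310.6)] − [2·(-936.8)]
= -147.0 kcal/mol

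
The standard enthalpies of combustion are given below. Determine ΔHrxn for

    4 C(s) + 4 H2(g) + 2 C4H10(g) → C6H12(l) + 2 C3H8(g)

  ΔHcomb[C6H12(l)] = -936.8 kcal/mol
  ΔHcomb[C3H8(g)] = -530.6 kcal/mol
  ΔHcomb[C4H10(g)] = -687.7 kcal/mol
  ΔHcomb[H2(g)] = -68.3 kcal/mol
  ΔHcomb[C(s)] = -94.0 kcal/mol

With combustion enthalpies, reactants minus products:
= [4·(-94.0) + 4·(-68.3) + 2·(-687.7)] − [1·(-936.8) + 2·(-530.6)]
= -26.6 kcal/mol

ΔHrxn = -26.6 kcal/mol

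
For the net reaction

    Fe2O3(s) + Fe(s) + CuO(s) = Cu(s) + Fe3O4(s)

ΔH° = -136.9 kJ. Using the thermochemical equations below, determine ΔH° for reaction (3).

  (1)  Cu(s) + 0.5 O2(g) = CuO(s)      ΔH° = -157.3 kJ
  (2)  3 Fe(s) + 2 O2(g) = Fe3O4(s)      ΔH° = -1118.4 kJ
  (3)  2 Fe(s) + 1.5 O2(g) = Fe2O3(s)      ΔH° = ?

ΔH° = -824.2 kJ

(1) reversed: +157.3 kJ
(2) as written: -1118.4 kJ
(3) reversed: contributes −x
-136.9 = (+157.3) + (-1118.4) − x
x = (-136.9 − (-961.1)) / (-1) = -824.2 kJ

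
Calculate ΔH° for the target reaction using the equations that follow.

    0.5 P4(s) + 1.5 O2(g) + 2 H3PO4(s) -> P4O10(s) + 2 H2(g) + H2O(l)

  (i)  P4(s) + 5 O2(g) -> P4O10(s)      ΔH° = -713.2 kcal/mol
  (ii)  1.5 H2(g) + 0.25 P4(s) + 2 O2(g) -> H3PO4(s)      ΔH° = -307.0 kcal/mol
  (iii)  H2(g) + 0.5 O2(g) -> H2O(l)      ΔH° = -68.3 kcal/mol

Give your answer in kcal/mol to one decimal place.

(i) as written: -713.2 kcal/mol
(ii) reversed and × 2: (-2)·(-307.0) = +614.0 kcal/mol
(iii) as written: -68.3 kcal/mol
By Hess's law, ΔH° = (1)·(-713.2) + (-2)·(-307.0) + (1)·(-68.3) = -167.5 kcal/mol

ΔH° = -167.5 kcal/mol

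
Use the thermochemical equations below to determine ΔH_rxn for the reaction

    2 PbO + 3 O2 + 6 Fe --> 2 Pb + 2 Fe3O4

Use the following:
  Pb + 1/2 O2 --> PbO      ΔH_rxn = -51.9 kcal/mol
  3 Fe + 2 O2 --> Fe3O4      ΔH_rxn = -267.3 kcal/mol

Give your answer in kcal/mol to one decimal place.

ΔH_rxn = -430.8 kcal/mol

equation 1 reversed and × 2: (-2)·(-51.9) = +103.8 kcal/mol
equation 2 × 2: (2)·(-267.3) = -534.6 kcal/mol
ΔH_rxn = (+103.8) + (-534.6) = -430.8 kcal/mol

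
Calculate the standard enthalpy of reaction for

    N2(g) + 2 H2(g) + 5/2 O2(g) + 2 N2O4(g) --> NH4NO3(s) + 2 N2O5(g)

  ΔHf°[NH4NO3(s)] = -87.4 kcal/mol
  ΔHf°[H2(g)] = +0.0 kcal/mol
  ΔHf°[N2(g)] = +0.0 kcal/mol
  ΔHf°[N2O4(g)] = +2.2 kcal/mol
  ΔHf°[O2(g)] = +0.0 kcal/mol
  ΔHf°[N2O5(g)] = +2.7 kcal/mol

ΔH_rxn = -86.4 kcal/mol

Products: 1·(-87.4) + 2·(+2.7) = -82.0
Reactants: 1·(+0.0) + 2·(+0.0) + 5/2·(+0.0) + 2·(+2.2) = +4.4
ΔH_rxn = (-82.0) − (+4.4) = -86.4 kcal/mol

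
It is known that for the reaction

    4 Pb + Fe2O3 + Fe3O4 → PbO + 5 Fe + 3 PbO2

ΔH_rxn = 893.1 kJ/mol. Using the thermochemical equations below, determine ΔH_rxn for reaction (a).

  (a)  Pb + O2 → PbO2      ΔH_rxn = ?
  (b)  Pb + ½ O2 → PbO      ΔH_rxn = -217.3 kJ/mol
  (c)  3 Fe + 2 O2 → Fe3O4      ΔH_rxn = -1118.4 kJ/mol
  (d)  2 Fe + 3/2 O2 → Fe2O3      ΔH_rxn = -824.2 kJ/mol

(a) × 3 (×3 to match 3 PbO2 in the target): contributes 3·x
(b) as written (PbO already on the product side): -217.3 kJ/mol
(c) reversed (Fe3O4 must end up as a reactant): +1118.4 kJ/mol
(d) reversed (Fe2O3 must end up as a reactant): +824.2 kJ/mol
+893.1 = (-217.3) + (+1118.4) + (+824.2) + 3·x
x = (+893.1 − (+1725.3)) / (3) = -277.4 kJ/mol

ΔH_rxn = -277.4 kJ/mol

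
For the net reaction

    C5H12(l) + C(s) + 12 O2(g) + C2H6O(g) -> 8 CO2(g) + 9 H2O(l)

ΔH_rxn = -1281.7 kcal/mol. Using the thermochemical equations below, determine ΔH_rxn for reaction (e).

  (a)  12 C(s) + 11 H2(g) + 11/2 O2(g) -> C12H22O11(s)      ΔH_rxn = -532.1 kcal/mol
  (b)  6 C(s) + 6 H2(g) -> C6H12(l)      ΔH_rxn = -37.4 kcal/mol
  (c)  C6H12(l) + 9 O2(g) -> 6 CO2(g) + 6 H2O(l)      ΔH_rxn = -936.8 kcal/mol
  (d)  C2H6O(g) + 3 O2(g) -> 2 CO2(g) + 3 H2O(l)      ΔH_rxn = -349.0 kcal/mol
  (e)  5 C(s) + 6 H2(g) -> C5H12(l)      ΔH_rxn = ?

ΔH_rxn = -41.5 kcal/mol

(a): not needed (C12H22O11(s) appears nowhere else).
(b) as written: -37.4 kcal/mol
(c) as written: -936.8 kcal/mol
(d) as written (C2H6O(g) already on the reactant side): -349.0 kcal/mol
(e) reversed (reverse to put C5H12(l) on the reactant side): contributes −x
-1281.7 = (-37.4) + (-936.8) + (-349.0) − x
x = (-1281.7 − (-1323.2)) / (-1) = -41.5 kcal/mol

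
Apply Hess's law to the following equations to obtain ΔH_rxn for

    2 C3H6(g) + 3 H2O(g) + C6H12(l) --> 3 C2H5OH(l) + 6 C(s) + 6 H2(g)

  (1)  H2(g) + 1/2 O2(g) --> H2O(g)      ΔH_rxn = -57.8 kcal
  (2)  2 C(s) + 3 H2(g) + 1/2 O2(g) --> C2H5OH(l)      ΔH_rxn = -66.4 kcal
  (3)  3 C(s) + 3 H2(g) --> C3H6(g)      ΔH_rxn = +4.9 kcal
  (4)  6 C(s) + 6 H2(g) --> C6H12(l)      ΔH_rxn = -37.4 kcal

(1) reversed and × 3 (reverse to put H2O(g) on the reactant side; ×3 to match 3 H2O(g) in the target): (-3)·(-57.8) = +173.4 kcal
(2) × 3 (scale by 3 for the 3 C2H5OH(l)): (3)·(-66.4) = -199.2 kcal
(3) reversed and × 2 (C3H6(g) must end up as a reactant; scale by 2 for the 2 C3H6(g)): (-2)·(+4.9) = -9.8 kcal
(4) reversed (C6H12(l) must end up as a reactant): +37.4 kcal
Combining the equations, ΔH_rxn = (-3)·(-57.8) + (3)·(-66.4) + (-2)·(+4.9) + (-1)·(-37.4) = 1.8 kcal

ΔH_rxn = 1.8 kcal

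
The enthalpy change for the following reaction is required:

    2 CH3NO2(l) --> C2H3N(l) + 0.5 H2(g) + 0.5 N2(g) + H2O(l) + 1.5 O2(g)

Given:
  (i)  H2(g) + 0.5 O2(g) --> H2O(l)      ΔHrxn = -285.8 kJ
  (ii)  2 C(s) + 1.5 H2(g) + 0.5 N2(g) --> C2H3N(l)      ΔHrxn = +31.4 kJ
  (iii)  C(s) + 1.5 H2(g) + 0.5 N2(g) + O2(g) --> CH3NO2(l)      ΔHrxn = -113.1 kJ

ΔHrxn = -28.2 kJ

(i) as written (H2O(l) already on the product side): -285.8 kJ
(ii) as written (C2H3N(l) already on the product side): +31.4 kJ
(iii) reversed and × 2 (CH3NO2(l) must end up as a reactant; scale by 2 for the 2 CH3NO2(l)): (-2)·(-113.1) = +226.2 kJ
ΔHrxn = (-285.8) + (+31.4) + (+226.2) = -28.2 kJ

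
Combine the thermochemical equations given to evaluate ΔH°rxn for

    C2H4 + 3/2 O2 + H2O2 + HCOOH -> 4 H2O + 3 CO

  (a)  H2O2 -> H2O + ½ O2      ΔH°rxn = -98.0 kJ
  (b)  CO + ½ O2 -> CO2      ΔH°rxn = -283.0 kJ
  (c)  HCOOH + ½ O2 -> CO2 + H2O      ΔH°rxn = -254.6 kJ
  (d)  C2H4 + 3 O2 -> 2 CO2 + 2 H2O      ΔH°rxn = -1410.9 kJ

(a) as written (H2O2 already on the reactant side): -98.0 kJ
(b) reversed and × 3 (CO must end up as a product; ×3 to match 3 CO in the target): (-3)·(-283.0) = +849.0 kJ
(c) as written (HCOOH already on the reactant side): -254.6 kJ
(d) as written (C2H4 already on the reactant side): -1410.9 kJ
Combining the equations, ΔH°rxn = (-98.0) + (+849.0) + (-254.6) + (-1410.9) = -914.5 kJ

ΔH°rxn = -914.5 kJ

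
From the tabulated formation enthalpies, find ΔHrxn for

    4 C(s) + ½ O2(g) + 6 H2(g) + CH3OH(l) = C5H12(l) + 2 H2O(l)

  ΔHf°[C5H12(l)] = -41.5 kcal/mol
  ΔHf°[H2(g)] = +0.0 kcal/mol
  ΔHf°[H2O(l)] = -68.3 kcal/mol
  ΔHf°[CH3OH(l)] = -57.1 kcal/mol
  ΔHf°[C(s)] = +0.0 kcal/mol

Products: 1·(-41.5) + 2·(-68.3) = -178.1
Reactants: 4·(+0.0) + 1/2·(+0.0) + 6·(+0.0) + 1·(-57.1) = -57.1
ΔHrxn = (-178.1) − (-57.1) = -121.0 kcal/mol

ΔHrxn = -121.0 kcal/mol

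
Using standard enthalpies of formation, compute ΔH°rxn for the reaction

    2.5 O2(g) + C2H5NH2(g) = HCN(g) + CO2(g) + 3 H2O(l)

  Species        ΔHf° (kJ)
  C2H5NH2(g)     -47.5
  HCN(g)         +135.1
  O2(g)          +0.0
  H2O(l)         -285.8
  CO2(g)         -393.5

Products: 1·(+135.1) + 1·(-393.5) + 3·(-285.8) = -1115.8
Reactants: 5/2·(+0.0) + 1·(-47.5) = -47.5
ΔH°rxn = (-1115.8) − (-47.5) = -1068.3 kJ

ΔH°rxn = -1068.3 kJ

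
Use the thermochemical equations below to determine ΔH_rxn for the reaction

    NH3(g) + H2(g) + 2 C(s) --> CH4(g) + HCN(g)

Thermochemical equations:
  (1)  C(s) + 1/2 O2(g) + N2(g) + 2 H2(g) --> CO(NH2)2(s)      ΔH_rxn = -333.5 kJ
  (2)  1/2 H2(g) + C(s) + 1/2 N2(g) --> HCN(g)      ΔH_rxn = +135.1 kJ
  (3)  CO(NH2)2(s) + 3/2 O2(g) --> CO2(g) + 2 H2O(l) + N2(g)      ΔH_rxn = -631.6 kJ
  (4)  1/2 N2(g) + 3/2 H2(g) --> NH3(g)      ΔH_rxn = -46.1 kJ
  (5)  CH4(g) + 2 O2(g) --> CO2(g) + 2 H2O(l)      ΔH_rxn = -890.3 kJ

(1) as written: -333.5 kJ
(2) as written (HCN(g) already on the product side): +135.1 kJ
(3) as written: -631.6 kJ
(4) reversed (reverse to put NH3(g) on the reactant side): +46.1 kJ
(5) reversed (CH4(g) must end up as a product): +890.3 kJ
By Hess's law, ΔH_rxn = (-333.5) + (+135.1) + (-631.6) + (+46.1) + (+890.3) = 106.4 kJ

ΔH_rxn = 106.4 kJ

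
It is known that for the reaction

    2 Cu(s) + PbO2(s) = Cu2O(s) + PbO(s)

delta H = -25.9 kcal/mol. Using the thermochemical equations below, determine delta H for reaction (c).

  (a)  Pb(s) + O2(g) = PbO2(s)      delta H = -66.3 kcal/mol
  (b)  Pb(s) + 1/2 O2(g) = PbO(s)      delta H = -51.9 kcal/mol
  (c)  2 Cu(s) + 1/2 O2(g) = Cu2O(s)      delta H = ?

delta H = -40.3 kcal/mol

(a) reversed (PbO2(s) must end up as a reactant): +66.3 kcal/mol
(b) as written (PbO(s) already on the product side): -51.9 kcal/mol
(c) as written (Cu2O(s) already on the product side): contributes x
-25.9 = (+66.3) + (-51.9) + x
x = (-25.9 − (+14.4)) / (1) = -40.3 kcal/mol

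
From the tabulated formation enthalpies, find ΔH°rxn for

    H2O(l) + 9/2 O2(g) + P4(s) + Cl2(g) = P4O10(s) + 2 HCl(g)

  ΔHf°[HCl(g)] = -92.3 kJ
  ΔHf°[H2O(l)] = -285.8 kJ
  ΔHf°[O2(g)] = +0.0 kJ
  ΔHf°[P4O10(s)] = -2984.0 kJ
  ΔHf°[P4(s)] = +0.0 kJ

ΔH°rxn = -2882.8 kJ

Products: 1·(-2984.0) + 2·(-92.3) = -3168.6
Reactants: 1·(-285.8) + 9/2·(+0.0) + 1·(+0.0) + 1·(+0.0) = -285.8
ΔH°rxn = (-3168.6) − (-285.8) = -2882.8 kJ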